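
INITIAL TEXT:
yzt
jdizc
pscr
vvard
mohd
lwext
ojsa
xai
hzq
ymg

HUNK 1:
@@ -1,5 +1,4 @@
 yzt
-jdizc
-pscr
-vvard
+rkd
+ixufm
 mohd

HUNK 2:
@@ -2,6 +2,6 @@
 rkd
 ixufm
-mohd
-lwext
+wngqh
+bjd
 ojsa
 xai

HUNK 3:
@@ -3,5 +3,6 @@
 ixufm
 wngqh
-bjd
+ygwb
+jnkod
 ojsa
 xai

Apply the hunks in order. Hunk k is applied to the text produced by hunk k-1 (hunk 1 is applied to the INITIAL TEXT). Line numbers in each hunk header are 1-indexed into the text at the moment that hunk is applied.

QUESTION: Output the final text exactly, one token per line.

Hunk 1: at line 1 remove [jdizc,pscr,vvard] add [rkd,ixufm] -> 9 lines: yzt rkd ixufm mohd lwext ojsa xai hzq ymg
Hunk 2: at line 2 remove [mohd,lwext] add [wngqh,bjd] -> 9 lines: yzt rkd ixufm wngqh bjd ojsa xai hzq ymg
Hunk 3: at line 3 remove [bjd] add [ygwb,jnkod] -> 10 lines: yzt rkd ixufm wngqh ygwb jnkod ojsa xai hzq ymg

Answer: yzt
rkd
ixufm
wngqh
ygwb
jnkod
ojsa
xai
hzq
ymg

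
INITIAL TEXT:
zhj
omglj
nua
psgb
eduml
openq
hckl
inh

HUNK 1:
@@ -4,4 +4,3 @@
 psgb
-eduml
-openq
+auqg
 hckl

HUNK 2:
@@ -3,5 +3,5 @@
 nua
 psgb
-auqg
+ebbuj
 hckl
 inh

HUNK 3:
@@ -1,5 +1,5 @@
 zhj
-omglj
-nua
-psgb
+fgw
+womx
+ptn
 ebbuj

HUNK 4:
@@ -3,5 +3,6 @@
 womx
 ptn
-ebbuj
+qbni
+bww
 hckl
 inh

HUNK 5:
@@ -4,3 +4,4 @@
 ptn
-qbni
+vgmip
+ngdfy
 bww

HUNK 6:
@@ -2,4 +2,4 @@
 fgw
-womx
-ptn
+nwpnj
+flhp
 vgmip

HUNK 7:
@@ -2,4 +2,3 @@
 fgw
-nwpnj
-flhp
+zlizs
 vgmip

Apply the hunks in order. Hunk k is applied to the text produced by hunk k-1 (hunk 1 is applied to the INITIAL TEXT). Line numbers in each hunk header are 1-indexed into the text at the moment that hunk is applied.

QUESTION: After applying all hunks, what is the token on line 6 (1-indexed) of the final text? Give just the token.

Answer: bww

Derivation:
Hunk 1: at line 4 remove [eduml,openq] add [auqg] -> 7 lines: zhj omglj nua psgb auqg hckl inh
Hunk 2: at line 3 remove [auqg] add [ebbuj] -> 7 lines: zhj omglj nua psgb ebbuj hckl inh
Hunk 3: at line 1 remove [omglj,nua,psgb] add [fgw,womx,ptn] -> 7 lines: zhj fgw womx ptn ebbuj hckl inh
Hunk 4: at line 3 remove [ebbuj] add [qbni,bww] -> 8 lines: zhj fgw womx ptn qbni bww hckl inh
Hunk 5: at line 4 remove [qbni] add [vgmip,ngdfy] -> 9 lines: zhj fgw womx ptn vgmip ngdfy bww hckl inh
Hunk 6: at line 2 remove [womx,ptn] add [nwpnj,flhp] -> 9 lines: zhj fgw nwpnj flhp vgmip ngdfy bww hckl inh
Hunk 7: at line 2 remove [nwpnj,flhp] add [zlizs] -> 8 lines: zhj fgw zlizs vgmip ngdfy bww hckl inh
Final line 6: bww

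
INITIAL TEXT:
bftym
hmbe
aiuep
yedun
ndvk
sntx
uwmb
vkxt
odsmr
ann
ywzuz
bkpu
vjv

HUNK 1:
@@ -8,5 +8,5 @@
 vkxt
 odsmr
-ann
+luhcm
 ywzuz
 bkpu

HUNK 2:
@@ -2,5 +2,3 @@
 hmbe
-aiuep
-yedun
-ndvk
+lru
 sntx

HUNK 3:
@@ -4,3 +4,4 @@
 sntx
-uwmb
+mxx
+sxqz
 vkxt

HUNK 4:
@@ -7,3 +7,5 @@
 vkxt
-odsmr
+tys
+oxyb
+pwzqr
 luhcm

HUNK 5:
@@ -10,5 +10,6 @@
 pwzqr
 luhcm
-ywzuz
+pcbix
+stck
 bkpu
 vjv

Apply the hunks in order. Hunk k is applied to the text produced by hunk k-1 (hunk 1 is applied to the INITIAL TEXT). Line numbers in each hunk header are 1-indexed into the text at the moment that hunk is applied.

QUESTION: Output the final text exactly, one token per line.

Answer: bftym
hmbe
lru
sntx
mxx
sxqz
vkxt
tys
oxyb
pwzqr
luhcm
pcbix
stck
bkpu
vjv

Derivation:
Hunk 1: at line 8 remove [ann] add [luhcm] -> 13 lines: bftym hmbe aiuep yedun ndvk sntx uwmb vkxt odsmr luhcm ywzuz bkpu vjv
Hunk 2: at line 2 remove [aiuep,yedun,ndvk] add [lru] -> 11 lines: bftym hmbe lru sntx uwmb vkxt odsmr luhcm ywzuz bkpu vjv
Hunk 3: at line 4 remove [uwmb] add [mxx,sxqz] -> 12 lines: bftym hmbe lru sntx mxx sxqz vkxt odsmr luhcm ywzuz bkpu vjv
Hunk 4: at line 7 remove [odsmr] add [tys,oxyb,pwzqr] -> 14 lines: bftym hmbe lru sntx mxx sxqz vkxt tys oxyb pwzqr luhcm ywzuz bkpu vjv
Hunk 5: at line 10 remove [ywzuz] add [pcbix,stck] -> 15 lines: bftym hmbe lru sntx mxx sxqz vkxt tys oxyb pwzqr luhcm pcbix stck bkpu vjv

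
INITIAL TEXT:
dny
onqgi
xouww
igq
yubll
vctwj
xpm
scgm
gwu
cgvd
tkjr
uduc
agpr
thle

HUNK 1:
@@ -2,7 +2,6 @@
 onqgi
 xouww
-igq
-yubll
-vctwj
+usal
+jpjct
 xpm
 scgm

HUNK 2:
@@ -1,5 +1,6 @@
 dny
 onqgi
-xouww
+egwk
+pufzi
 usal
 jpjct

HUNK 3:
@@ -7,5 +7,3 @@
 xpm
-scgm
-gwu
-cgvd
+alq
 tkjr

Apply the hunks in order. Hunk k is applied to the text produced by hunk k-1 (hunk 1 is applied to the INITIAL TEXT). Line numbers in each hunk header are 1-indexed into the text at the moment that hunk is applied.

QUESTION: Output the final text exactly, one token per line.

Hunk 1: at line 2 remove [igq,yubll,vctwj] add [usal,jpjct] -> 13 lines: dny onqgi xouww usal jpjct xpm scgm gwu cgvd tkjr uduc agpr thle
Hunk 2: at line 1 remove [xouww] add [egwk,pufzi] -> 14 lines: dny onqgi egwk pufzi usal jpjct xpm scgm gwu cgvd tkjr uduc agpr thle
Hunk 3: at line 7 remove [scgm,gwu,cgvd] add [alq] -> 12 lines: dny onqgi egwk pufzi usal jpjct xpm alq tkjr uduc agpr thle

Answer: dny
onqgi
egwk
pufzi
usal
jpjct
xpm
alq
tkjr
uduc
agpr
thle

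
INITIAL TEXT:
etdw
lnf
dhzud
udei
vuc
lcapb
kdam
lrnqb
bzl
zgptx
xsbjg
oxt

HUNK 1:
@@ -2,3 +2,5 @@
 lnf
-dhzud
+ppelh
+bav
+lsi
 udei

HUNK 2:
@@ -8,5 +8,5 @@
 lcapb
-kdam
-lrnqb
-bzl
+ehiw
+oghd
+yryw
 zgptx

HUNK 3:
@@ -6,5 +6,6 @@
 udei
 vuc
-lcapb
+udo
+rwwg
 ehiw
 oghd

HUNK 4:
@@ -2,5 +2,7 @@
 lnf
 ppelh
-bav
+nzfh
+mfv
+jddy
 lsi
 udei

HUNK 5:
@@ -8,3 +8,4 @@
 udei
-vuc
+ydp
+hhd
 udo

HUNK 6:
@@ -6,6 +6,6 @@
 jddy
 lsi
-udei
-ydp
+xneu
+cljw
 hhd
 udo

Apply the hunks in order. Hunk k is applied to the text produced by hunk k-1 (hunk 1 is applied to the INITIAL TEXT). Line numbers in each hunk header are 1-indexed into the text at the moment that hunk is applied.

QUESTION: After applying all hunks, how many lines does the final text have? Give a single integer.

Hunk 1: at line 2 remove [dhzud] add [ppelh,bav,lsi] -> 14 lines: etdw lnf ppelh bav lsi udei vuc lcapb kdam lrnqb bzl zgptx xsbjg oxt
Hunk 2: at line 8 remove [kdam,lrnqb,bzl] add [ehiw,oghd,yryw] -> 14 lines: etdw lnf ppelh bav lsi udei vuc lcapb ehiw oghd yryw zgptx xsbjg oxt
Hunk 3: at line 6 remove [lcapb] add [udo,rwwg] -> 15 lines: etdw lnf ppelh bav lsi udei vuc udo rwwg ehiw oghd yryw zgptx xsbjg oxt
Hunk 4: at line 2 remove [bav] add [nzfh,mfv,jddy] -> 17 lines: etdw lnf ppelh nzfh mfv jddy lsi udei vuc udo rwwg ehiw oghd yryw zgptx xsbjg oxt
Hunk 5: at line 8 remove [vuc] add [ydp,hhd] -> 18 lines: etdw lnf ppelh nzfh mfv jddy lsi udei ydp hhd udo rwwg ehiw oghd yryw zgptx xsbjg oxt
Hunk 6: at line 6 remove [udei,ydp] add [xneu,cljw] -> 18 lines: etdw lnf ppelh nzfh mfv jddy lsi xneu cljw hhd udo rwwg ehiw oghd yryw zgptx xsbjg oxt
Final line count: 18

Answer: 18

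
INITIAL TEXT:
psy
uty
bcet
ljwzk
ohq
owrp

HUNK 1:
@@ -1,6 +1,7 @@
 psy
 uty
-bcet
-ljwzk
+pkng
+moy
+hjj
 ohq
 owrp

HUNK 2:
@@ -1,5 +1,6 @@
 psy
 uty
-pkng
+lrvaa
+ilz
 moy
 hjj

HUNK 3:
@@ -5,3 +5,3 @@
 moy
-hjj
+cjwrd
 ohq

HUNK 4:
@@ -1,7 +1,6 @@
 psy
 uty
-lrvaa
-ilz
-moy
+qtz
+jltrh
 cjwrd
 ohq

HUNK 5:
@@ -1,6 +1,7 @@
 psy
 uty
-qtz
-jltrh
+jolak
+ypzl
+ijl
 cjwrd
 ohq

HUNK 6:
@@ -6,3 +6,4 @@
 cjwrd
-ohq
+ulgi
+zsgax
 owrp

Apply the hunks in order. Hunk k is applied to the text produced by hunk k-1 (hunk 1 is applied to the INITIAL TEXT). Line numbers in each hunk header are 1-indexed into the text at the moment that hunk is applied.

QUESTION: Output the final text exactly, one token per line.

Answer: psy
uty
jolak
ypzl
ijl
cjwrd
ulgi
zsgax
owrp

Derivation:
Hunk 1: at line 1 remove [bcet,ljwzk] add [pkng,moy,hjj] -> 7 lines: psy uty pkng moy hjj ohq owrp
Hunk 2: at line 1 remove [pkng] add [lrvaa,ilz] -> 8 lines: psy uty lrvaa ilz moy hjj ohq owrp
Hunk 3: at line 5 remove [hjj] add [cjwrd] -> 8 lines: psy uty lrvaa ilz moy cjwrd ohq owrp
Hunk 4: at line 1 remove [lrvaa,ilz,moy] add [qtz,jltrh] -> 7 lines: psy uty qtz jltrh cjwrd ohq owrp
Hunk 5: at line 1 remove [qtz,jltrh] add [jolak,ypzl,ijl] -> 8 lines: psy uty jolak ypzl ijl cjwrd ohq owrp
Hunk 6: at line 6 remove [ohq] add [ulgi,zsgax] -> 9 lines: psy uty jolak ypzl ijl cjwrd ulgi zsgax owrp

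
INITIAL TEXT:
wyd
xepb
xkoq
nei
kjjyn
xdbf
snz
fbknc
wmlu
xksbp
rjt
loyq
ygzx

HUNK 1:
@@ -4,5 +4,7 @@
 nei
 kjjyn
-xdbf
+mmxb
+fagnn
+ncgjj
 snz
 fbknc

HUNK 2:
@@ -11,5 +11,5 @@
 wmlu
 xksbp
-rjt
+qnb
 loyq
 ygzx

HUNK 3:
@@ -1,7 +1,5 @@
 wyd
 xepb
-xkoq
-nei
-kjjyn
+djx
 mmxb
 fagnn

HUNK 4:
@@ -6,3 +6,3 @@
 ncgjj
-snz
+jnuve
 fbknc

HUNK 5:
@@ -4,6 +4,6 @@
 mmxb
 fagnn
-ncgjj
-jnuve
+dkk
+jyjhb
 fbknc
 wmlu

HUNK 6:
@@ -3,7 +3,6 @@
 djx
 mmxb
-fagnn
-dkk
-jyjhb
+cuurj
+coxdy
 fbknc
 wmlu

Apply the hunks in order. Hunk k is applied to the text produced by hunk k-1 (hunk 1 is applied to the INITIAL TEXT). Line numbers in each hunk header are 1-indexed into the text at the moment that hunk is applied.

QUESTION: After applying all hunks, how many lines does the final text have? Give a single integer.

Answer: 12

Derivation:
Hunk 1: at line 4 remove [xdbf] add [mmxb,fagnn,ncgjj] -> 15 lines: wyd xepb xkoq nei kjjyn mmxb fagnn ncgjj snz fbknc wmlu xksbp rjt loyq ygzx
Hunk 2: at line 11 remove [rjt] add [qnb] -> 15 lines: wyd xepb xkoq nei kjjyn mmxb fagnn ncgjj snz fbknc wmlu xksbp qnb loyq ygzx
Hunk 3: at line 1 remove [xkoq,nei,kjjyn] add [djx] -> 13 lines: wyd xepb djx mmxb fagnn ncgjj snz fbknc wmlu xksbp qnb loyq ygzx
Hunk 4: at line 6 remove [snz] add [jnuve] -> 13 lines: wyd xepb djx mmxb fagnn ncgjj jnuve fbknc wmlu xksbp qnb loyq ygzx
Hunk 5: at line 4 remove [ncgjj,jnuve] add [dkk,jyjhb] -> 13 lines: wyd xepb djx mmxb fagnn dkk jyjhb fbknc wmlu xksbp qnb loyq ygzx
Hunk 6: at line 3 remove [fagnn,dkk,jyjhb] add [cuurj,coxdy] -> 12 lines: wyd xepb djx mmxb cuurj coxdy fbknc wmlu xksbp qnb loyq ygzx
Final line count: 12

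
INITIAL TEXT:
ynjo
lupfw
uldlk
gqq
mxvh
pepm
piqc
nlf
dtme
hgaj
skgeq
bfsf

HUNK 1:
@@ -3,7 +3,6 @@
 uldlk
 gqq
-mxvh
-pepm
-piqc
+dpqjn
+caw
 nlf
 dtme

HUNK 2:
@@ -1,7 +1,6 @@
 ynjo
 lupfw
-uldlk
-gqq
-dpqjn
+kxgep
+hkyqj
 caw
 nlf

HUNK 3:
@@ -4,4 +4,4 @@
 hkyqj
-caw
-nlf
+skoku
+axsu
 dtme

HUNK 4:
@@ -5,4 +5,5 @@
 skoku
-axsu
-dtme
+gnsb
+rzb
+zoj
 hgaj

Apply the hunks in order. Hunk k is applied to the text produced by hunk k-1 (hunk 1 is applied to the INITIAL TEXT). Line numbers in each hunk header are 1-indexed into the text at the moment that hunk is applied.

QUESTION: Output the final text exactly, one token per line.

Hunk 1: at line 3 remove [mxvh,pepm,piqc] add [dpqjn,caw] -> 11 lines: ynjo lupfw uldlk gqq dpqjn caw nlf dtme hgaj skgeq bfsf
Hunk 2: at line 1 remove [uldlk,gqq,dpqjn] add [kxgep,hkyqj] -> 10 lines: ynjo lupfw kxgep hkyqj caw nlf dtme hgaj skgeq bfsf
Hunk 3: at line 4 remove [caw,nlf] add [skoku,axsu] -> 10 lines: ynjo lupfw kxgep hkyqj skoku axsu dtme hgaj skgeq bfsf
Hunk 4: at line 5 remove [axsu,dtme] add [gnsb,rzb,zoj] -> 11 lines: ynjo lupfw kxgep hkyqj skoku gnsb rzb zoj hgaj skgeq bfsf

Answer: ynjo
lupfw
kxgep
hkyqj
skoku
gnsb
rzb
zoj
hgaj
skgeq
bfsf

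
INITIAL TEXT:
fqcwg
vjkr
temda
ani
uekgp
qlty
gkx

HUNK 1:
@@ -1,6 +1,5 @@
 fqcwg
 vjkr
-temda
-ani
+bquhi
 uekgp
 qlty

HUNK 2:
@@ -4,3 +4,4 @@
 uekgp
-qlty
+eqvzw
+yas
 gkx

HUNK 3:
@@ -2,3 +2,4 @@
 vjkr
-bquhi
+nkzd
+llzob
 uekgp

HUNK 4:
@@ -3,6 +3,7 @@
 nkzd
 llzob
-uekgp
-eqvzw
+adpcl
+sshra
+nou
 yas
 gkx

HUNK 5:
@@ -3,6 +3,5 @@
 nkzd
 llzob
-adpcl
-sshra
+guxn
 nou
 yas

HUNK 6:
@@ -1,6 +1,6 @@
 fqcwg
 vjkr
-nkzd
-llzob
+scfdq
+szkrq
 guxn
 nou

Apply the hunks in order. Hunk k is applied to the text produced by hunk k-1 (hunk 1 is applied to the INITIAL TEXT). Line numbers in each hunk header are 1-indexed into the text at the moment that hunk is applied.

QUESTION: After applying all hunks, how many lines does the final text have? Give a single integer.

Hunk 1: at line 1 remove [temda,ani] add [bquhi] -> 6 lines: fqcwg vjkr bquhi uekgp qlty gkx
Hunk 2: at line 4 remove [qlty] add [eqvzw,yas] -> 7 lines: fqcwg vjkr bquhi uekgp eqvzw yas gkx
Hunk 3: at line 2 remove [bquhi] add [nkzd,llzob] -> 8 lines: fqcwg vjkr nkzd llzob uekgp eqvzw yas gkx
Hunk 4: at line 3 remove [uekgp,eqvzw] add [adpcl,sshra,nou] -> 9 lines: fqcwg vjkr nkzd llzob adpcl sshra nou yas gkx
Hunk 5: at line 3 remove [adpcl,sshra] add [guxn] -> 8 lines: fqcwg vjkr nkzd llzob guxn nou yas gkx
Hunk 6: at line 1 remove [nkzd,llzob] add [scfdq,szkrq] -> 8 lines: fqcwg vjkr scfdq szkrq guxn nou yas gkx
Final line count: 8

Answer: 8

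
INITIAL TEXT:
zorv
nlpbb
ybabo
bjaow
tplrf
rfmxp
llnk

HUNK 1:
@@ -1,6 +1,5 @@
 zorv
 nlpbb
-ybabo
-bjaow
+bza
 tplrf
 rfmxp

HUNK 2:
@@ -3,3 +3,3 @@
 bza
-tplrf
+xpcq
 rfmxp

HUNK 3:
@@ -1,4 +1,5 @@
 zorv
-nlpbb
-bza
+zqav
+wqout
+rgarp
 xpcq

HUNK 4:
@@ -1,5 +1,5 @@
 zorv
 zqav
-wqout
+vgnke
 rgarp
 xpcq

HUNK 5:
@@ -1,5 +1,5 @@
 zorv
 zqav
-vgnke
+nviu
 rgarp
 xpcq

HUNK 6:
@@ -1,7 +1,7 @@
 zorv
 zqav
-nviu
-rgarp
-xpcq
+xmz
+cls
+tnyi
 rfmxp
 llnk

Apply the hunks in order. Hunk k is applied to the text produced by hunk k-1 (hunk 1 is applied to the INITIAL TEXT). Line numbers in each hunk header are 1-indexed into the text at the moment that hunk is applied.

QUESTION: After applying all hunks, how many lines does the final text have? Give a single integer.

Hunk 1: at line 1 remove [ybabo,bjaow] add [bza] -> 6 lines: zorv nlpbb bza tplrf rfmxp llnk
Hunk 2: at line 3 remove [tplrf] add [xpcq] -> 6 lines: zorv nlpbb bza xpcq rfmxp llnk
Hunk 3: at line 1 remove [nlpbb,bza] add [zqav,wqout,rgarp] -> 7 lines: zorv zqav wqout rgarp xpcq rfmxp llnk
Hunk 4: at line 1 remove [wqout] add [vgnke] -> 7 lines: zorv zqav vgnke rgarp xpcq rfmxp llnk
Hunk 5: at line 1 remove [vgnke] add [nviu] -> 7 lines: zorv zqav nviu rgarp xpcq rfmxp llnk
Hunk 6: at line 1 remove [nviu,rgarp,xpcq] add [xmz,cls,tnyi] -> 7 lines: zorv zqav xmz cls tnyi rfmxp llnk
Final line count: 7

Answer: 7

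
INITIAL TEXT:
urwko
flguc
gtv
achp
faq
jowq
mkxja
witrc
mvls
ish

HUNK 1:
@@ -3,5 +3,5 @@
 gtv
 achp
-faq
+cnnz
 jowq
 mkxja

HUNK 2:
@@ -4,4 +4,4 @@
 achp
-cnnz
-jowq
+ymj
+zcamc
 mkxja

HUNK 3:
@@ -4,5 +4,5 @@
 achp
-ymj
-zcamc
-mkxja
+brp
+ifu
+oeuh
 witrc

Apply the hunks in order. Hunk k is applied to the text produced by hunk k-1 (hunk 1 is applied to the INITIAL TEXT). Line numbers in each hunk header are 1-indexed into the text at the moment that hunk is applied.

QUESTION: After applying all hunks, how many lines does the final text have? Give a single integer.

Answer: 10

Derivation:
Hunk 1: at line 3 remove [faq] add [cnnz] -> 10 lines: urwko flguc gtv achp cnnz jowq mkxja witrc mvls ish
Hunk 2: at line 4 remove [cnnz,jowq] add [ymj,zcamc] -> 10 lines: urwko flguc gtv achp ymj zcamc mkxja witrc mvls ish
Hunk 3: at line 4 remove [ymj,zcamc,mkxja] add [brp,ifu,oeuh] -> 10 lines: urwko flguc gtv achp brp ifu oeuh witrc mvls ish
Final line count: 10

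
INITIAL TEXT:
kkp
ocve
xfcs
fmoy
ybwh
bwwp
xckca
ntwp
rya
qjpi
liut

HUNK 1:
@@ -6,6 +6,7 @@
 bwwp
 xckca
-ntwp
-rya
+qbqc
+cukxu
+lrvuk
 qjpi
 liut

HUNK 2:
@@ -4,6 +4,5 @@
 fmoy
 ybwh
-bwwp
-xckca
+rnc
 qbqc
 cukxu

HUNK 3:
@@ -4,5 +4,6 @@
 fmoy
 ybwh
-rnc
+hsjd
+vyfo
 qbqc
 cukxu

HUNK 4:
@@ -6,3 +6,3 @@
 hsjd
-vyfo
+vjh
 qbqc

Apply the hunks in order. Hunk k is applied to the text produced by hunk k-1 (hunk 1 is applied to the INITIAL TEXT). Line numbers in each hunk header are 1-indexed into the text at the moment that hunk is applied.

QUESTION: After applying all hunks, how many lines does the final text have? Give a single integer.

Answer: 12

Derivation:
Hunk 1: at line 6 remove [ntwp,rya] add [qbqc,cukxu,lrvuk] -> 12 lines: kkp ocve xfcs fmoy ybwh bwwp xckca qbqc cukxu lrvuk qjpi liut
Hunk 2: at line 4 remove [bwwp,xckca] add [rnc] -> 11 lines: kkp ocve xfcs fmoy ybwh rnc qbqc cukxu lrvuk qjpi liut
Hunk 3: at line 4 remove [rnc] add [hsjd,vyfo] -> 12 lines: kkp ocve xfcs fmoy ybwh hsjd vyfo qbqc cukxu lrvuk qjpi liut
Hunk 4: at line 6 remove [vyfo] add [vjh] -> 12 lines: kkp ocve xfcs fmoy ybwh hsjd vjh qbqc cukxu lrvuk qjpi liut
Final line count: 12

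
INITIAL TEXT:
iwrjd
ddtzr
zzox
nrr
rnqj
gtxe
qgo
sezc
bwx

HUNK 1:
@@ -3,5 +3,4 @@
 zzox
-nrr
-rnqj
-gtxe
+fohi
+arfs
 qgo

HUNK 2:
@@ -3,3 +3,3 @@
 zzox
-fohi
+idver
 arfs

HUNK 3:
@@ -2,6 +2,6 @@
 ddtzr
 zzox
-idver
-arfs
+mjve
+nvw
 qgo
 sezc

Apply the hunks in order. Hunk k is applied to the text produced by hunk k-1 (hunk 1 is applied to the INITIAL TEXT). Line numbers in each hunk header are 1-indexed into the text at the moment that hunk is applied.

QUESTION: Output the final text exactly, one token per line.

Answer: iwrjd
ddtzr
zzox
mjve
nvw
qgo
sezc
bwx

Derivation:
Hunk 1: at line 3 remove [nrr,rnqj,gtxe] add [fohi,arfs] -> 8 lines: iwrjd ddtzr zzox fohi arfs qgo sezc bwx
Hunk 2: at line 3 remove [fohi] add [idver] -> 8 lines: iwrjd ddtzr zzox idver arfs qgo sezc bwx
Hunk 3: at line 2 remove [idver,arfs] add [mjve,nvw] -> 8 lines: iwrjd ddtzr zzox mjve nvw qgo sezc bwx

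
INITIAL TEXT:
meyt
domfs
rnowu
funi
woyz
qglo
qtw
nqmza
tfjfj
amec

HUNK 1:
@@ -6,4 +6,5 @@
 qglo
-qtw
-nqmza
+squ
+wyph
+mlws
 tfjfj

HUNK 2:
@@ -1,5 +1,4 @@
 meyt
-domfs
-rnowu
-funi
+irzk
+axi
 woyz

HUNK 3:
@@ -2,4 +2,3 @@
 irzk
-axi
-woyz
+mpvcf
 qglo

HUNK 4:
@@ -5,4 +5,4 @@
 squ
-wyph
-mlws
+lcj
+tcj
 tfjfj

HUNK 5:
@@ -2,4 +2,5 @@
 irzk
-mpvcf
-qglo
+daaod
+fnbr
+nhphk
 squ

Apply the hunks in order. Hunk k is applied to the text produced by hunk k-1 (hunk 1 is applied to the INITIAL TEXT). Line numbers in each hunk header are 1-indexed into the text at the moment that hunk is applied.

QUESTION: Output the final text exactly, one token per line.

Answer: meyt
irzk
daaod
fnbr
nhphk
squ
lcj
tcj
tfjfj
amec

Derivation:
Hunk 1: at line 6 remove [qtw,nqmza] add [squ,wyph,mlws] -> 11 lines: meyt domfs rnowu funi woyz qglo squ wyph mlws tfjfj amec
Hunk 2: at line 1 remove [domfs,rnowu,funi] add [irzk,axi] -> 10 lines: meyt irzk axi woyz qglo squ wyph mlws tfjfj amec
Hunk 3: at line 2 remove [axi,woyz] add [mpvcf] -> 9 lines: meyt irzk mpvcf qglo squ wyph mlws tfjfj amec
Hunk 4: at line 5 remove [wyph,mlws] add [lcj,tcj] -> 9 lines: meyt irzk mpvcf qglo squ lcj tcj tfjfj amec
Hunk 5: at line 2 remove [mpvcf,qglo] add [daaod,fnbr,nhphk] -> 10 lines: meyt irzk daaod fnbr nhphk squ lcj tcj tfjfj amec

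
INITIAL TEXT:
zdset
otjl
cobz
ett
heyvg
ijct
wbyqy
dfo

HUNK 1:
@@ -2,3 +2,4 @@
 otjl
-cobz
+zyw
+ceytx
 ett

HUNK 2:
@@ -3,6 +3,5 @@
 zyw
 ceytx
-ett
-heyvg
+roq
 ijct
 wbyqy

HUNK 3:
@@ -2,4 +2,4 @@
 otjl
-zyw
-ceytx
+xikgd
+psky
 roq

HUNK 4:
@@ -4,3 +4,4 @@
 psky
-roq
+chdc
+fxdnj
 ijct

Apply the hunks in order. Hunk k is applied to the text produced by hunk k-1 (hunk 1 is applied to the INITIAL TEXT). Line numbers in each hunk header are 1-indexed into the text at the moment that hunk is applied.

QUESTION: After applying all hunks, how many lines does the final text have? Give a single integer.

Answer: 9

Derivation:
Hunk 1: at line 2 remove [cobz] add [zyw,ceytx] -> 9 lines: zdset otjl zyw ceytx ett heyvg ijct wbyqy dfo
Hunk 2: at line 3 remove [ett,heyvg] add [roq] -> 8 lines: zdset otjl zyw ceytx roq ijct wbyqy dfo
Hunk 3: at line 2 remove [zyw,ceytx] add [xikgd,psky] -> 8 lines: zdset otjl xikgd psky roq ijct wbyqy dfo
Hunk 4: at line 4 remove [roq] add [chdc,fxdnj] -> 9 lines: zdset otjl xikgd psky chdc fxdnj ijct wbyqy dfo
Final line count: 9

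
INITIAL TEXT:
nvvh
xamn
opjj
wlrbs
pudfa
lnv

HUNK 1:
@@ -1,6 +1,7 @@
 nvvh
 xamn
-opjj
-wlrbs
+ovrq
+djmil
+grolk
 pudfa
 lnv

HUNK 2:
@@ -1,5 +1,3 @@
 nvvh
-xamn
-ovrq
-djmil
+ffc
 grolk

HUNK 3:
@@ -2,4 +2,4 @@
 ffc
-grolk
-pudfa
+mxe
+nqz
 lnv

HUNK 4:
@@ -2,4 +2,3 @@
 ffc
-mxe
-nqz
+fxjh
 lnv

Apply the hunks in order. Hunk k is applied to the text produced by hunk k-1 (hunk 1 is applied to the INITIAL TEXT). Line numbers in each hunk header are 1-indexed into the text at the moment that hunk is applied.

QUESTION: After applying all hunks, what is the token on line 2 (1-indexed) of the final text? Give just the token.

Answer: ffc

Derivation:
Hunk 1: at line 1 remove [opjj,wlrbs] add [ovrq,djmil,grolk] -> 7 lines: nvvh xamn ovrq djmil grolk pudfa lnv
Hunk 2: at line 1 remove [xamn,ovrq,djmil] add [ffc] -> 5 lines: nvvh ffc grolk pudfa lnv
Hunk 3: at line 2 remove [grolk,pudfa] add [mxe,nqz] -> 5 lines: nvvh ffc mxe nqz lnv
Hunk 4: at line 2 remove [mxe,nqz] add [fxjh] -> 4 lines: nvvh ffc fxjh lnv
Final line 2: ffc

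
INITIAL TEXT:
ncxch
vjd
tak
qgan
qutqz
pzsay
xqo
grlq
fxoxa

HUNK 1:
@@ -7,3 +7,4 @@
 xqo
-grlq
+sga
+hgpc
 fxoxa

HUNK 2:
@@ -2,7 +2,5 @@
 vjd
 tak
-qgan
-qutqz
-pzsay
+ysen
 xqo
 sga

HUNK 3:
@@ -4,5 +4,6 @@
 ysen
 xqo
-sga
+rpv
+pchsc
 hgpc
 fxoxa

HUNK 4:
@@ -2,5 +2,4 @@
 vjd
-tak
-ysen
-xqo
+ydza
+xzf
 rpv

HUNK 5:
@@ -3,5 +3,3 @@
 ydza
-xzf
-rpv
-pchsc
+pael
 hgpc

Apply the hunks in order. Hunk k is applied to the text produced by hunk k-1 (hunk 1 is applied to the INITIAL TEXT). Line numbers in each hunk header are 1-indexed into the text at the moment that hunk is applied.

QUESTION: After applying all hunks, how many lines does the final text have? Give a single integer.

Answer: 6

Derivation:
Hunk 1: at line 7 remove [grlq] add [sga,hgpc] -> 10 lines: ncxch vjd tak qgan qutqz pzsay xqo sga hgpc fxoxa
Hunk 2: at line 2 remove [qgan,qutqz,pzsay] add [ysen] -> 8 lines: ncxch vjd tak ysen xqo sga hgpc fxoxa
Hunk 3: at line 4 remove [sga] add [rpv,pchsc] -> 9 lines: ncxch vjd tak ysen xqo rpv pchsc hgpc fxoxa
Hunk 4: at line 2 remove [tak,ysen,xqo] add [ydza,xzf] -> 8 lines: ncxch vjd ydza xzf rpv pchsc hgpc fxoxa
Hunk 5: at line 3 remove [xzf,rpv,pchsc] add [pael] -> 6 lines: ncxch vjd ydza pael hgpc fxoxa
Final line count: 6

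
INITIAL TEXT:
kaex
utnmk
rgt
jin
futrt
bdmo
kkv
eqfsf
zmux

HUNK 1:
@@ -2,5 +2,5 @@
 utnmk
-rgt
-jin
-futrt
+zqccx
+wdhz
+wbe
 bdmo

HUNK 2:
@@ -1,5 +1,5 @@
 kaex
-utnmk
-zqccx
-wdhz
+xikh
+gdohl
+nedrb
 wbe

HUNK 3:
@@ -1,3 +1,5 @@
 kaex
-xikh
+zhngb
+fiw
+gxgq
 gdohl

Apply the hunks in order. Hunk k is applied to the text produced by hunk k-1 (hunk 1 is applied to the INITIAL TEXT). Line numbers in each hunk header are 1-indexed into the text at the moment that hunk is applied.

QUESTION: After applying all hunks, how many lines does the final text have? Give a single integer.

Answer: 11

Derivation:
Hunk 1: at line 2 remove [rgt,jin,futrt] add [zqccx,wdhz,wbe] -> 9 lines: kaex utnmk zqccx wdhz wbe bdmo kkv eqfsf zmux
Hunk 2: at line 1 remove [utnmk,zqccx,wdhz] add [xikh,gdohl,nedrb] -> 9 lines: kaex xikh gdohl nedrb wbe bdmo kkv eqfsf zmux
Hunk 3: at line 1 remove [xikh] add [zhngb,fiw,gxgq] -> 11 lines: kaex zhngb fiw gxgq gdohl nedrb wbe bdmo kkv eqfsf zmux
Final line count: 11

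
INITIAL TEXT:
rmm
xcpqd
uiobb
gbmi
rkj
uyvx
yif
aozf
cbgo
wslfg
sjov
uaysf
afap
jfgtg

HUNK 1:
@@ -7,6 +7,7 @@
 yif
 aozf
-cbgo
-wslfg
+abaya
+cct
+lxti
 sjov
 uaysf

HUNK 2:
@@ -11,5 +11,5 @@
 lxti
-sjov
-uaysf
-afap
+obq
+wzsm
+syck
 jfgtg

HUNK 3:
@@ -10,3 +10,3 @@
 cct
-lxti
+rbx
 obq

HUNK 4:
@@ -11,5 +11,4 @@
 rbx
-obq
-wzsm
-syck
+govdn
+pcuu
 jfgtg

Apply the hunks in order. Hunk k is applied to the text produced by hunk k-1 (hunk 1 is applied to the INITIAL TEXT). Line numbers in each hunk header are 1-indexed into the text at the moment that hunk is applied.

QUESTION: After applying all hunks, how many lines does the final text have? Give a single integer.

Answer: 14

Derivation:
Hunk 1: at line 7 remove [cbgo,wslfg] add [abaya,cct,lxti] -> 15 lines: rmm xcpqd uiobb gbmi rkj uyvx yif aozf abaya cct lxti sjov uaysf afap jfgtg
Hunk 2: at line 11 remove [sjov,uaysf,afap] add [obq,wzsm,syck] -> 15 lines: rmm xcpqd uiobb gbmi rkj uyvx yif aozf abaya cct lxti obq wzsm syck jfgtg
Hunk 3: at line 10 remove [lxti] add [rbx] -> 15 lines: rmm xcpqd uiobb gbmi rkj uyvx yif aozf abaya cct rbx obq wzsm syck jfgtg
Hunk 4: at line 11 remove [obq,wzsm,syck] add [govdn,pcuu] -> 14 lines: rmm xcpqd uiobb gbmi rkj uyvx yif aozf abaya cct rbx govdn pcuu jfgtg
Final line count: 14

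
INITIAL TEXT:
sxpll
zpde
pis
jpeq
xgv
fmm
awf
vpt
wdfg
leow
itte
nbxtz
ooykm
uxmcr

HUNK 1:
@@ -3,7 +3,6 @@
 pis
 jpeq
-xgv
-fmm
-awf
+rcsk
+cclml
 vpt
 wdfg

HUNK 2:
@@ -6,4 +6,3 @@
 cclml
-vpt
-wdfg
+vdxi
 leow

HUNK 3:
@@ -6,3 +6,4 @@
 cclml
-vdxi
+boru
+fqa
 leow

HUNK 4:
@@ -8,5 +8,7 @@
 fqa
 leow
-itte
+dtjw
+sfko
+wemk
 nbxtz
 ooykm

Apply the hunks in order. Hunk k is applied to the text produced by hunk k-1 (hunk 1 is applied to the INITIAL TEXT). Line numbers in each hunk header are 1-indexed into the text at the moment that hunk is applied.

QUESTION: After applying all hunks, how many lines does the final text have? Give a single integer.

Hunk 1: at line 3 remove [xgv,fmm,awf] add [rcsk,cclml] -> 13 lines: sxpll zpde pis jpeq rcsk cclml vpt wdfg leow itte nbxtz ooykm uxmcr
Hunk 2: at line 6 remove [vpt,wdfg] add [vdxi] -> 12 lines: sxpll zpde pis jpeq rcsk cclml vdxi leow itte nbxtz ooykm uxmcr
Hunk 3: at line 6 remove [vdxi] add [boru,fqa] -> 13 lines: sxpll zpde pis jpeq rcsk cclml boru fqa leow itte nbxtz ooykm uxmcr
Hunk 4: at line 8 remove [itte] add [dtjw,sfko,wemk] -> 15 lines: sxpll zpde pis jpeq rcsk cclml boru fqa leow dtjw sfko wemk nbxtz ooykm uxmcr
Final line count: 15

Answer: 15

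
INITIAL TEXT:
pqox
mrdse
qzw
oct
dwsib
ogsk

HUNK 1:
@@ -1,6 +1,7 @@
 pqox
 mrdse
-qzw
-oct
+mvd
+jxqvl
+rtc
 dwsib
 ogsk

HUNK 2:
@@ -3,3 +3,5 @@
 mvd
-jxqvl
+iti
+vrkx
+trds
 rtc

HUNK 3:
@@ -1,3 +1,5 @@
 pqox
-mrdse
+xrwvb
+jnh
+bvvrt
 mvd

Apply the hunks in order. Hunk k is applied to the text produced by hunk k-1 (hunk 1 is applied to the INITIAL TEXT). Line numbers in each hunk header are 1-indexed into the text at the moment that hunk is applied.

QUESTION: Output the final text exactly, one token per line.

Hunk 1: at line 1 remove [qzw,oct] add [mvd,jxqvl,rtc] -> 7 lines: pqox mrdse mvd jxqvl rtc dwsib ogsk
Hunk 2: at line 3 remove [jxqvl] add [iti,vrkx,trds] -> 9 lines: pqox mrdse mvd iti vrkx trds rtc dwsib ogsk
Hunk 3: at line 1 remove [mrdse] add [xrwvb,jnh,bvvrt] -> 11 lines: pqox xrwvb jnh bvvrt mvd iti vrkx trds rtc dwsib ogsk

Answer: pqox
xrwvb
jnh
bvvrt
mvd
iti
vrkx
trds
rtc
dwsib
ogsk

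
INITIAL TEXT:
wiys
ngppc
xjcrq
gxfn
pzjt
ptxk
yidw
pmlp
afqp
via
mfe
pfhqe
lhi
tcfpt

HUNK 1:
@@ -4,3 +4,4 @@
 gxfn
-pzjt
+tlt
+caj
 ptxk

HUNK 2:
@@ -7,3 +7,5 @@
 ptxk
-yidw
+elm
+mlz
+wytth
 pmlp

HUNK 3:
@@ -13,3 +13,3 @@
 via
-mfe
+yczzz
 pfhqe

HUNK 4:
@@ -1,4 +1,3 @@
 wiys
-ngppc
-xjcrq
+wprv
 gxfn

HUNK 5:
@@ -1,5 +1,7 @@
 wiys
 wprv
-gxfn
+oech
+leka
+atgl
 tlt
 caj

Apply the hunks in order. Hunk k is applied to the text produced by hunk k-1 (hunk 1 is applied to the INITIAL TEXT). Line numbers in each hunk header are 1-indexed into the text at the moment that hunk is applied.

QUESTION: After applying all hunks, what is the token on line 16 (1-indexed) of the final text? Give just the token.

Hunk 1: at line 4 remove [pzjt] add [tlt,caj] -> 15 lines: wiys ngppc xjcrq gxfn tlt caj ptxk yidw pmlp afqp via mfe pfhqe lhi tcfpt
Hunk 2: at line 7 remove [yidw] add [elm,mlz,wytth] -> 17 lines: wiys ngppc xjcrq gxfn tlt caj ptxk elm mlz wytth pmlp afqp via mfe pfhqe lhi tcfpt
Hunk 3: at line 13 remove [mfe] add [yczzz] -> 17 lines: wiys ngppc xjcrq gxfn tlt caj ptxk elm mlz wytth pmlp afqp via yczzz pfhqe lhi tcfpt
Hunk 4: at line 1 remove [ngppc,xjcrq] add [wprv] -> 16 lines: wiys wprv gxfn tlt caj ptxk elm mlz wytth pmlp afqp via yczzz pfhqe lhi tcfpt
Hunk 5: at line 1 remove [gxfn] add [oech,leka,atgl] -> 18 lines: wiys wprv oech leka atgl tlt caj ptxk elm mlz wytth pmlp afqp via yczzz pfhqe lhi tcfpt
Final line 16: pfhqe

Answer: pfhqe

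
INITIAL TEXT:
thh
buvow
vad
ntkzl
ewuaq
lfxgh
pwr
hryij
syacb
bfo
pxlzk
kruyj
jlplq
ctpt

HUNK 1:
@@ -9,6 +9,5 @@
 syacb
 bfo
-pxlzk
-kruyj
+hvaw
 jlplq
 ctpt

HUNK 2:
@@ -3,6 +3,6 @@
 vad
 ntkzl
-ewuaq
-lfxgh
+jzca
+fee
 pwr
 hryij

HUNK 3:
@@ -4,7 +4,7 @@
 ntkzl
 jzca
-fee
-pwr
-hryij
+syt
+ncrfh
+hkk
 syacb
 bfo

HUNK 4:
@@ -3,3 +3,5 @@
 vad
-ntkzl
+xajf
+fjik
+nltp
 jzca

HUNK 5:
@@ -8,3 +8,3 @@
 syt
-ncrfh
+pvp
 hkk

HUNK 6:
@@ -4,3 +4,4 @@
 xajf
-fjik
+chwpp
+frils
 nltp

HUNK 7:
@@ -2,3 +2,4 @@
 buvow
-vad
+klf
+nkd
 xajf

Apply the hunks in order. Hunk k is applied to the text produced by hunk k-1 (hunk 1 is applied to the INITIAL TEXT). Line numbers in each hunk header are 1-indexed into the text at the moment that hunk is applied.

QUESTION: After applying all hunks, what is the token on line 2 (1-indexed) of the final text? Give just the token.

Answer: buvow

Derivation:
Hunk 1: at line 9 remove [pxlzk,kruyj] add [hvaw] -> 13 lines: thh buvow vad ntkzl ewuaq lfxgh pwr hryij syacb bfo hvaw jlplq ctpt
Hunk 2: at line 3 remove [ewuaq,lfxgh] add [jzca,fee] -> 13 lines: thh buvow vad ntkzl jzca fee pwr hryij syacb bfo hvaw jlplq ctpt
Hunk 3: at line 4 remove [fee,pwr,hryij] add [syt,ncrfh,hkk] -> 13 lines: thh buvow vad ntkzl jzca syt ncrfh hkk syacb bfo hvaw jlplq ctpt
Hunk 4: at line 3 remove [ntkzl] add [xajf,fjik,nltp] -> 15 lines: thh buvow vad xajf fjik nltp jzca syt ncrfh hkk syacb bfo hvaw jlplq ctpt
Hunk 5: at line 8 remove [ncrfh] add [pvp] -> 15 lines: thh buvow vad xajf fjik nltp jzca syt pvp hkk syacb bfo hvaw jlplq ctpt
Hunk 6: at line 4 remove [fjik] add [chwpp,frils] -> 16 lines: thh buvow vad xajf chwpp frils nltp jzca syt pvp hkk syacb bfo hvaw jlplq ctpt
Hunk 7: at line 2 remove [vad] add [klf,nkd] -> 17 lines: thh buvow klf nkd xajf chwpp frils nltp jzca syt pvp hkk syacb bfo hvaw jlplq ctpt
Final line 2: buvow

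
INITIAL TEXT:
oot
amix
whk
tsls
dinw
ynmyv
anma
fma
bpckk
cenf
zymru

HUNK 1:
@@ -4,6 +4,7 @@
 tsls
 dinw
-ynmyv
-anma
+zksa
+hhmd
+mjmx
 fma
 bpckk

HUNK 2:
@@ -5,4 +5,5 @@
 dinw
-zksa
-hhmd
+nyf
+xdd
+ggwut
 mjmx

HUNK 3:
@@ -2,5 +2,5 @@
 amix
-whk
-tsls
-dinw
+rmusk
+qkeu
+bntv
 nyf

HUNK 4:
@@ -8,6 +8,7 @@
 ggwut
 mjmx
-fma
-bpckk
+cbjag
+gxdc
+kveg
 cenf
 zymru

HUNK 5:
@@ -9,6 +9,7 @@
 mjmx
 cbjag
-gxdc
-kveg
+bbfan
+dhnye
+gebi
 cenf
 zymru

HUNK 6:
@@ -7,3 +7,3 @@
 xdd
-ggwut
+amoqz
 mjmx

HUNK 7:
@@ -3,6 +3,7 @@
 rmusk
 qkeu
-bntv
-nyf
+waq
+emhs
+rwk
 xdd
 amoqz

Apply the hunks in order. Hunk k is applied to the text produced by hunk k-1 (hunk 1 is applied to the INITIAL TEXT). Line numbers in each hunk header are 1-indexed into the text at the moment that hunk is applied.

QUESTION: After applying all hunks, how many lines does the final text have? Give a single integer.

Hunk 1: at line 4 remove [ynmyv,anma] add [zksa,hhmd,mjmx] -> 12 lines: oot amix whk tsls dinw zksa hhmd mjmx fma bpckk cenf zymru
Hunk 2: at line 5 remove [zksa,hhmd] add [nyf,xdd,ggwut] -> 13 lines: oot amix whk tsls dinw nyf xdd ggwut mjmx fma bpckk cenf zymru
Hunk 3: at line 2 remove [whk,tsls,dinw] add [rmusk,qkeu,bntv] -> 13 lines: oot amix rmusk qkeu bntv nyf xdd ggwut mjmx fma bpckk cenf zymru
Hunk 4: at line 8 remove [fma,bpckk] add [cbjag,gxdc,kveg] -> 14 lines: oot amix rmusk qkeu bntv nyf xdd ggwut mjmx cbjag gxdc kveg cenf zymru
Hunk 5: at line 9 remove [gxdc,kveg] add [bbfan,dhnye,gebi] -> 15 lines: oot amix rmusk qkeu bntv nyf xdd ggwut mjmx cbjag bbfan dhnye gebi cenf zymru
Hunk 6: at line 7 remove [ggwut] add [amoqz] -> 15 lines: oot amix rmusk qkeu bntv nyf xdd amoqz mjmx cbjag bbfan dhnye gebi cenf zymru
Hunk 7: at line 3 remove [bntv,nyf] add [waq,emhs,rwk] -> 16 lines: oot amix rmusk qkeu waq emhs rwk xdd amoqz mjmx cbjag bbfan dhnye gebi cenf zymru
Final line count: 16

Answer: 16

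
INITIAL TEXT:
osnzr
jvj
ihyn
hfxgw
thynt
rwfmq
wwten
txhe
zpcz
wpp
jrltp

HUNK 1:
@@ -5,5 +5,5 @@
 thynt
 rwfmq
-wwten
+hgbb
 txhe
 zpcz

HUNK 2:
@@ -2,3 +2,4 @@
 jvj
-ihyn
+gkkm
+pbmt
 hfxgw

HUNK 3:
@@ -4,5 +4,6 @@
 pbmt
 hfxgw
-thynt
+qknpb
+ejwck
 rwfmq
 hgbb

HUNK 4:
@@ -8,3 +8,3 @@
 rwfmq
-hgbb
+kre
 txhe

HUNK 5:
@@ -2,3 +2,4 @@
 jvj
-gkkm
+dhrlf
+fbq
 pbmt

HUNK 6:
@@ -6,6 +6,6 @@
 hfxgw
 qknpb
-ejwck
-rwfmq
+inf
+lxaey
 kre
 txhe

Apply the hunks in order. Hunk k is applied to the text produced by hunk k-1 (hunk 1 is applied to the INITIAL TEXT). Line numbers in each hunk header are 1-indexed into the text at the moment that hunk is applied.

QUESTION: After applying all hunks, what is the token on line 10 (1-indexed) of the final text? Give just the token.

Hunk 1: at line 5 remove [wwten] add [hgbb] -> 11 lines: osnzr jvj ihyn hfxgw thynt rwfmq hgbb txhe zpcz wpp jrltp
Hunk 2: at line 2 remove [ihyn] add [gkkm,pbmt] -> 12 lines: osnzr jvj gkkm pbmt hfxgw thynt rwfmq hgbb txhe zpcz wpp jrltp
Hunk 3: at line 4 remove [thynt] add [qknpb,ejwck] -> 13 lines: osnzr jvj gkkm pbmt hfxgw qknpb ejwck rwfmq hgbb txhe zpcz wpp jrltp
Hunk 4: at line 8 remove [hgbb] add [kre] -> 13 lines: osnzr jvj gkkm pbmt hfxgw qknpb ejwck rwfmq kre txhe zpcz wpp jrltp
Hunk 5: at line 2 remove [gkkm] add [dhrlf,fbq] -> 14 lines: osnzr jvj dhrlf fbq pbmt hfxgw qknpb ejwck rwfmq kre txhe zpcz wpp jrltp
Hunk 6: at line 6 remove [ejwck,rwfmq] add [inf,lxaey] -> 14 lines: osnzr jvj dhrlf fbq pbmt hfxgw qknpb inf lxaey kre txhe zpcz wpp jrltp
Final line 10: kre

Answer: kre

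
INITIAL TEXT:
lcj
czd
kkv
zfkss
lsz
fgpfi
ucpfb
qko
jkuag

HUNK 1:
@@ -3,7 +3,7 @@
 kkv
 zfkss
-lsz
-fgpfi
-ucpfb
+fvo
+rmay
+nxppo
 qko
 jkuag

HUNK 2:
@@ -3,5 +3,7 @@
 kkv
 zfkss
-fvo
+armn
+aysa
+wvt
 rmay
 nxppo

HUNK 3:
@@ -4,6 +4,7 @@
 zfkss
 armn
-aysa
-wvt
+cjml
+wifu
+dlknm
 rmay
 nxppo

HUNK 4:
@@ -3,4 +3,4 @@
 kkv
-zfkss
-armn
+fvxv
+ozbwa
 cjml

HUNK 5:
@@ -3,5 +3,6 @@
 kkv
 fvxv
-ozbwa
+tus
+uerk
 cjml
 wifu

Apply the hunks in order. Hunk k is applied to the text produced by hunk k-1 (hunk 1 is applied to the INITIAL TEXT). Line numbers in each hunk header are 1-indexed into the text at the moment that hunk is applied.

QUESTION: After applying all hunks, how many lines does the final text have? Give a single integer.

Answer: 13

Derivation:
Hunk 1: at line 3 remove [lsz,fgpfi,ucpfb] add [fvo,rmay,nxppo] -> 9 lines: lcj czd kkv zfkss fvo rmay nxppo qko jkuag
Hunk 2: at line 3 remove [fvo] add [armn,aysa,wvt] -> 11 lines: lcj czd kkv zfkss armn aysa wvt rmay nxppo qko jkuag
Hunk 3: at line 4 remove [aysa,wvt] add [cjml,wifu,dlknm] -> 12 lines: lcj czd kkv zfkss armn cjml wifu dlknm rmay nxppo qko jkuag
Hunk 4: at line 3 remove [zfkss,armn] add [fvxv,ozbwa] -> 12 lines: lcj czd kkv fvxv ozbwa cjml wifu dlknm rmay nxppo qko jkuag
Hunk 5: at line 3 remove [ozbwa] add [tus,uerk] -> 13 lines: lcj czd kkv fvxv tus uerk cjml wifu dlknm rmay nxppo qko jkuag
Final line count: 13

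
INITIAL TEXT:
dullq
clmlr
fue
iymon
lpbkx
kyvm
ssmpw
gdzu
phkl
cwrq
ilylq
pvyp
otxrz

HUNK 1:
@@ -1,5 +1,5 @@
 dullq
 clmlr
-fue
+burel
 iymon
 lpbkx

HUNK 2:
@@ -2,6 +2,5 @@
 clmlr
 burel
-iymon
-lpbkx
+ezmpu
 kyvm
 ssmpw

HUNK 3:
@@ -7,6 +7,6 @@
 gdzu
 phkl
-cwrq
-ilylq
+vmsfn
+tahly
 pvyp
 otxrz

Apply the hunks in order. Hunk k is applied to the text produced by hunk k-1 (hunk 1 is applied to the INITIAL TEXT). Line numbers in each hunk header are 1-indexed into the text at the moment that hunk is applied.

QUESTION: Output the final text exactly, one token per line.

Answer: dullq
clmlr
burel
ezmpu
kyvm
ssmpw
gdzu
phkl
vmsfn
tahly
pvyp
otxrz

Derivation:
Hunk 1: at line 1 remove [fue] add [burel] -> 13 lines: dullq clmlr burel iymon lpbkx kyvm ssmpw gdzu phkl cwrq ilylq pvyp otxrz
Hunk 2: at line 2 remove [iymon,lpbkx] add [ezmpu] -> 12 lines: dullq clmlr burel ezmpu kyvm ssmpw gdzu phkl cwrq ilylq pvyp otxrz
Hunk 3: at line 7 remove [cwrq,ilylq] add [vmsfn,tahly] -> 12 lines: dullq clmlr burel ezmpu kyvm ssmpw gdzu phkl vmsfn tahly pvyp otxrz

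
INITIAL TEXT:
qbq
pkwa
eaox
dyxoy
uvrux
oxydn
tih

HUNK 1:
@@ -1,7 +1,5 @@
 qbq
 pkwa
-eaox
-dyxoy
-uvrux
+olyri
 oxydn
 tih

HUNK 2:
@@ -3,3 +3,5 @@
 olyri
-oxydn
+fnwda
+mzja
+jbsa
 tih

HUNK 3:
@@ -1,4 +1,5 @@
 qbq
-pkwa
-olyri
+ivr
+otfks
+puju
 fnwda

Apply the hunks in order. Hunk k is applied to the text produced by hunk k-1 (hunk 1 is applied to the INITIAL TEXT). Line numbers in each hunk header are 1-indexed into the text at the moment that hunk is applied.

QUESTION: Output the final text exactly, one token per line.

Hunk 1: at line 1 remove [eaox,dyxoy,uvrux] add [olyri] -> 5 lines: qbq pkwa olyri oxydn tih
Hunk 2: at line 3 remove [oxydn] add [fnwda,mzja,jbsa] -> 7 lines: qbq pkwa olyri fnwda mzja jbsa tih
Hunk 3: at line 1 remove [pkwa,olyri] add [ivr,otfks,puju] -> 8 lines: qbq ivr otfks puju fnwda mzja jbsa tih

Answer: qbq
ivr
otfks
puju
fnwda
mzja
jbsa
tih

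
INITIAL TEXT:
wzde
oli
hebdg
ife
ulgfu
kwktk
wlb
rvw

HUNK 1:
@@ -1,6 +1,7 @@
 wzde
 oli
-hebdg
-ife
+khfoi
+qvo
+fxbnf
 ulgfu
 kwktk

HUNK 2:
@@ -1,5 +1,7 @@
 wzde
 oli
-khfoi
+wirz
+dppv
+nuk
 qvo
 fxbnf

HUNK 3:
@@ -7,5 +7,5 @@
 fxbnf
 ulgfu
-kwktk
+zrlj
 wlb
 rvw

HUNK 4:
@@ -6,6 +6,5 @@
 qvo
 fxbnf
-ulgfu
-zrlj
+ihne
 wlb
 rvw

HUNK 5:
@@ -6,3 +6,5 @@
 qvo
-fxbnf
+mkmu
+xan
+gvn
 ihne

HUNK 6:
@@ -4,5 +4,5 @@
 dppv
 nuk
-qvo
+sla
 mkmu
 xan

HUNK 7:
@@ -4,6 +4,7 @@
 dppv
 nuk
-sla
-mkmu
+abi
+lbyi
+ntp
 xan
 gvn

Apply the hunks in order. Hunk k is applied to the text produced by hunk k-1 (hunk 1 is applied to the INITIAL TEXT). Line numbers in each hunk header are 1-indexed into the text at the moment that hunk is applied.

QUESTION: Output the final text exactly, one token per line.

Hunk 1: at line 1 remove [hebdg,ife] add [khfoi,qvo,fxbnf] -> 9 lines: wzde oli khfoi qvo fxbnf ulgfu kwktk wlb rvw
Hunk 2: at line 1 remove [khfoi] add [wirz,dppv,nuk] -> 11 lines: wzde oli wirz dppv nuk qvo fxbnf ulgfu kwktk wlb rvw
Hunk 3: at line 7 remove [kwktk] add [zrlj] -> 11 lines: wzde oli wirz dppv nuk qvo fxbnf ulgfu zrlj wlb rvw
Hunk 4: at line 6 remove [ulgfu,zrlj] add [ihne] -> 10 lines: wzde oli wirz dppv nuk qvo fxbnf ihne wlb rvw
Hunk 5: at line 6 remove [fxbnf] add [mkmu,xan,gvn] -> 12 lines: wzde oli wirz dppv nuk qvo mkmu xan gvn ihne wlb rvw
Hunk 6: at line 4 remove [qvo] add [sla] -> 12 lines: wzde oli wirz dppv nuk sla mkmu xan gvn ihne wlb rvw
Hunk 7: at line 4 remove [sla,mkmu] add [abi,lbyi,ntp] -> 13 lines: wzde oli wirz dppv nuk abi lbyi ntp xan gvn ihne wlb rvw

Answer: wzde
oli
wirz
dppv
nuk
abi
lbyi
ntp
xan
gvn
ihne
wlb
rvw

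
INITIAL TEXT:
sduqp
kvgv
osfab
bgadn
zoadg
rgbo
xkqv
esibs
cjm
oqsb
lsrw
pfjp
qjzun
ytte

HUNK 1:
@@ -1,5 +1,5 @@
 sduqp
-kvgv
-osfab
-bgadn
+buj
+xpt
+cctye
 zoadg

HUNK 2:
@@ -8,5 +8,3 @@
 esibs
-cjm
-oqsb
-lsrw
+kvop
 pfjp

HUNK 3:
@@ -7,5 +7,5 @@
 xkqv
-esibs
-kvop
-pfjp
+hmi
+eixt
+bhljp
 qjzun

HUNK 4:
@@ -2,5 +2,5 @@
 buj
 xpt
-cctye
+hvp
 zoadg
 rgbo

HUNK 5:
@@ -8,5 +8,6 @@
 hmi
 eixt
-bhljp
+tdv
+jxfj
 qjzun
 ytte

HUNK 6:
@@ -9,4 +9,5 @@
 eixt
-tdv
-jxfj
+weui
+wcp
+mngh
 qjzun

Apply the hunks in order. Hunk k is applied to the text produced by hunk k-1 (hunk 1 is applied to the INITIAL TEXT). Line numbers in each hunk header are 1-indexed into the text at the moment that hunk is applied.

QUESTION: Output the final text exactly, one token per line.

Hunk 1: at line 1 remove [kvgv,osfab,bgadn] add [buj,xpt,cctye] -> 14 lines: sduqp buj xpt cctye zoadg rgbo xkqv esibs cjm oqsb lsrw pfjp qjzun ytte
Hunk 2: at line 8 remove [cjm,oqsb,lsrw] add [kvop] -> 12 lines: sduqp buj xpt cctye zoadg rgbo xkqv esibs kvop pfjp qjzun ytte
Hunk 3: at line 7 remove [esibs,kvop,pfjp] add [hmi,eixt,bhljp] -> 12 lines: sduqp buj xpt cctye zoadg rgbo xkqv hmi eixt bhljp qjzun ytte
Hunk 4: at line 2 remove [cctye] add [hvp] -> 12 lines: sduqp buj xpt hvp zoadg rgbo xkqv hmi eixt bhljp qjzun ytte
Hunk 5: at line 8 remove [bhljp] add [tdv,jxfj] -> 13 lines: sduqp buj xpt hvp zoadg rgbo xkqv hmi eixt tdv jxfj qjzun ytte
Hunk 6: at line 9 remove [tdv,jxfj] add [weui,wcp,mngh] -> 14 lines: sduqp buj xpt hvp zoadg rgbo xkqv hmi eixt weui wcp mngh qjzun ytte

Answer: sduqp
buj
xpt
hvp
zoadg
rgbo
xkqv
hmi
eixt
weui
wcp
mngh
qjzun
ytte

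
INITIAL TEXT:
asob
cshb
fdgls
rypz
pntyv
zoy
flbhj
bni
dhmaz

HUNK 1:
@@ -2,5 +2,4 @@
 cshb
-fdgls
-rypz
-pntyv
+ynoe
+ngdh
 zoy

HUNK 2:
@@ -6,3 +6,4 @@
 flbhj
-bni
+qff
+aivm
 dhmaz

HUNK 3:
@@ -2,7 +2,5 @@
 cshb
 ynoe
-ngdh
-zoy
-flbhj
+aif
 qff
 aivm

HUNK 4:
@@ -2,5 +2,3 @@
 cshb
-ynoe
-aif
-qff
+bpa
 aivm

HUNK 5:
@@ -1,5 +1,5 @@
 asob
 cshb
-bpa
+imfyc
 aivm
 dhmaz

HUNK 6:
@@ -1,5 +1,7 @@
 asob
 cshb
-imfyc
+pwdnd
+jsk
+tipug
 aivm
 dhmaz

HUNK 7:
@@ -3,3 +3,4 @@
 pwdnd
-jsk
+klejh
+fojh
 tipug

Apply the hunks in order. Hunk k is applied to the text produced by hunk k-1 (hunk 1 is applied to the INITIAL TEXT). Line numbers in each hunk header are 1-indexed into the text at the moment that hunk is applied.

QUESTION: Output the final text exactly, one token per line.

Hunk 1: at line 2 remove [fdgls,rypz,pntyv] add [ynoe,ngdh] -> 8 lines: asob cshb ynoe ngdh zoy flbhj bni dhmaz
Hunk 2: at line 6 remove [bni] add [qff,aivm] -> 9 lines: asob cshb ynoe ngdh zoy flbhj qff aivm dhmaz
Hunk 3: at line 2 remove [ngdh,zoy,flbhj] add [aif] -> 7 lines: asob cshb ynoe aif qff aivm dhmaz
Hunk 4: at line 2 remove [ynoe,aif,qff] add [bpa] -> 5 lines: asob cshb bpa aivm dhmaz
Hunk 5: at line 1 remove [bpa] add [imfyc] -> 5 lines: asob cshb imfyc aivm dhmaz
Hunk 6: at line 1 remove [imfyc] add [pwdnd,jsk,tipug] -> 7 lines: asob cshb pwdnd jsk tipug aivm dhmaz
Hunk 7: at line 3 remove [jsk] add [klejh,fojh] -> 8 lines: asob cshb pwdnd klejh fojh tipug aivm dhmaz

Answer: asob
cshb
pwdnd
klejh
fojh
tipug
aivm
dhmaz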